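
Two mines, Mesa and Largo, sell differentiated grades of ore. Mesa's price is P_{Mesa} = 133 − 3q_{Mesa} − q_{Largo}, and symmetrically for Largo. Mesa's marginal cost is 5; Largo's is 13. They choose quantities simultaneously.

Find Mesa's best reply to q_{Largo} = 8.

Mine Mesa's profit: π = q_{Mesa}(133 − 3q_{Mesa} − q_{Largo}) − 5q_{Mesa}.
∂π/∂q_{Mesa} = 128 − 6q_{Mesa} − q_{Largo} = 0 ⇒ q_{Mesa} = 64/3 − (1/6)q_{Largo}.
At q_{Largo} = 8: q_{Mesa} = 64/3 − (1/6)·8 = 20.

20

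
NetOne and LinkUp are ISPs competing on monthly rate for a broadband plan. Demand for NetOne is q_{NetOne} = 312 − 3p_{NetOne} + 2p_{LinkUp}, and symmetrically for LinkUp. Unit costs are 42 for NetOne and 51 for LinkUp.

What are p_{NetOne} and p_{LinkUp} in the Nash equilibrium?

111.1875, 114.5625

NetOne's profit: π = (p_{NetOne} − 42)(312 − 3p_{NetOne} + 2p_{LinkUp}).
∂π/∂p_{NetOne} = 438 − 6p_{NetOne} + 2p_{LinkUp} = 0 ⇒ p_{NetOne} = 73 + (1/3)p_{LinkUp}.
Similarly p_{LinkUp} = 77.5 + (1/3)p_{NetOne}.
Plugging p_{LinkUp} into NetOne's best response: p_{NetOne} = 73 + (1/3)(77.5 + (1/3)p_{NetOne}) ⇒ (8/9)p_{NetOne} = 593/6, so p_{NetOne} = 111.1875.
Then p_{LinkUp} = 77.5 + (1/3)·111.1875 = 114.5625.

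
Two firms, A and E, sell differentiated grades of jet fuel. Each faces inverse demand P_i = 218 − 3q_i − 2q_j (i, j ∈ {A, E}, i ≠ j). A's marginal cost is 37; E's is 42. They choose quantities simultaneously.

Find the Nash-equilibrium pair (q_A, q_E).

22.9375, 21.6875

Firm A's profit: π = q_A(218 − 3q_A − 2q_E) − 37q_A.
∂π/∂q_A = 181 − 6q_A − 2q_E = 0 ⇒ q_A = 181/6 − (1/3)q_E.
Similarly q_E = 88/3 − (1/3)q_A.
Plugging q_E into A's best response: q_A = 181/6 − (1/3)(88/3 − (1/3)q_A) ⇒ (8/9)q_A = 367/18, so q_A = 22.9375.
Then q_E = 88/3 − (1/3)·22.9375 = 21.6875.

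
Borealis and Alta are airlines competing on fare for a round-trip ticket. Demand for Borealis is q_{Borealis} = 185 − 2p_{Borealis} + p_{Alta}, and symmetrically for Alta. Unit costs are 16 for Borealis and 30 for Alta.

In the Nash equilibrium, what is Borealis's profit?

6774.48

Borealis's profit: π = (p_{Borealis} − 16)(185 − 2p_{Borealis} + p_{Alta}).
∂π/∂p_{Borealis} = 217 − 4p_{Borealis} + p_{Alta} = 0 ⇒ p_{Borealis} = 54.25 + 0.25p_{Alta}.
Similarly p_{Alta} = 61.25 + 0.25p_{Borealis}.
Solving the two reaction functions simultaneously: (1 − (0.25)(0.25))p_{Borealis} = 54.25 + 0.25·61.25, so 0.9375p_{Borealis} = 69.5625 and p_{Borealis} = 74.2.
Then p_{Alta} = 61.25 + 0.25·74.2 = 79.8.
q_{Borealis} = 185 − 2·74.2 + 79.8 = 116.4.
Profit = (74.2 − 16)·116.4 = 6774.48.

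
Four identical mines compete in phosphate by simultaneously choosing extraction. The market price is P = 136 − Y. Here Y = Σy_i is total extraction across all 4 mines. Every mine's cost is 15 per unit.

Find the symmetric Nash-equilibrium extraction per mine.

A representative mine's profit is π_i = y_i(136 − Y) − 15y_i, with Y = y_i + Σ_{j≠i} y_j.
First-order condition: 121 − 2y_i − Σ_{j≠i} y_j = 0.
Imposing symmetry (y_j = y for all j) turns Σ_{j≠i} y_j into 3y, so 121 = 5y and y = 24.2.

24.2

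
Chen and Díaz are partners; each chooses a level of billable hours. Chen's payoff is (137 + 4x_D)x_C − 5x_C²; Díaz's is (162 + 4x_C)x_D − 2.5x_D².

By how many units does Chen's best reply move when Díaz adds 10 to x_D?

4

Expanding Chen's payoff: 137x_C + 4x_Dx_C − 5x_C².
∂π/∂x_C = 137 + 4x_D − 10x_C = 0, so x_C = 13.7 + 0.4x_D.
The reaction-function slope is 0.4, so a 10-unit rise in x_D moves x_C by 0.4 × 10 = 4. Chen's best response rises — the actions are strategic complements.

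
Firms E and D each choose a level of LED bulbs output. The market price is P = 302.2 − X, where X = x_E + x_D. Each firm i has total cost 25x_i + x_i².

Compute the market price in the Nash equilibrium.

191.32

Firm E's profit: π = x_E(302.2 − (x_E + x_D)) − 25x_E − x_E².
∂π/∂x_E = 277.2 − 4x_E − x_D = 0, so x_E = 69.3 − 0.25x_D.
By symmetry x_D = x_E; substituting into the reaction function, 1.25x_E = 69.3 and x_E = 55.44.
Equilibrium price: P = 302.2 − 110.88 = 191.32.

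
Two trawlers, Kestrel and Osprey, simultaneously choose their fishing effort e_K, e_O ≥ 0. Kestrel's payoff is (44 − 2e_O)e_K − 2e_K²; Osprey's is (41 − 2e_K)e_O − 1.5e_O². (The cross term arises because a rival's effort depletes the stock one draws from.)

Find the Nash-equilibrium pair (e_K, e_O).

Expanding Kestrel's payoff: 44e_K − 2e_Oe_K − 2e_K².
∂π/∂e_K = 44 − 2e_O − 4e_K = 0, so e_K = 11 − 0.5e_O.
Likewise for Osprey: e_O = 41/3 − (2/3)e_K.
Substituting the second reaction function into the first: e_K = 11 − 0.5(41/3 − (2/3)e_K), which gives (2/3)e_K = 25/6 ⇒ e_K = 6.25.
Then e_O = 41/3 − (2/3)·6.25 = 9.5.

6.25, 9.5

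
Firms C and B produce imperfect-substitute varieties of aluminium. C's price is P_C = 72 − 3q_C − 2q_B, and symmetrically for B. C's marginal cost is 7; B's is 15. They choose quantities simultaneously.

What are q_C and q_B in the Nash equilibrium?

Firm C's profit: π = q_C(72 − 3q_C − 2q_B) − 7q_C.
∂π/∂q_C = 65 − 6q_C − 2q_B = 0 ⇒ q_C = 65/6 − (1/3)q_B.
Similarly q_B = 9.5 − (1/3)q_C.
Plugging q_B into C's best response: q_C = 65/6 − (1/3)(9.5 − (1/3)q_C) ⇒ (8/9)q_C = 23/3, so q_C = 8.625.
Then q_B = 9.5 − (1/3)·8.625 = 6.625.

8.625, 6.625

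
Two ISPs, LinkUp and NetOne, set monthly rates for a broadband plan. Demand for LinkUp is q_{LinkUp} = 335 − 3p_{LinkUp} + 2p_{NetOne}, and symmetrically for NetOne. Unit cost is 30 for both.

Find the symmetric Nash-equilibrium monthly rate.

106.25

LinkUp's profit: π = (p_{LinkUp} − 30)(335 − 3p_{LinkUp} + 2p_{NetOne}).
∂π/∂p_{LinkUp} = 425 − 6p_{LinkUp} + 2p_{NetOne} = 0 ⇒ p_{LinkUp} = 425/6 + (1/3)p_{NetOne}.
By symmetry p_{NetOne} = p_{LinkUp}; substituting into the reaction function, (2/3)p_{LinkUp} = 425/6 and p_{LinkUp} = 106.25.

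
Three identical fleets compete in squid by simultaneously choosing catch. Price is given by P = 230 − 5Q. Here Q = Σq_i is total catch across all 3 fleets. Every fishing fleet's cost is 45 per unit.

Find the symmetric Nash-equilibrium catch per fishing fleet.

A representative fishing fleet's profit is π_i = q_i(230 − 5Q) − 45q_i, with Q = q_i + Σ_{j≠i} q_j.
First-order condition: 185 − 10q_i − 5Σ_{j≠i} q_j = 0.
In a symmetric equilibrium every fishing fleet chooses the same q, so Σ_{j≠i} q_j = 2q. The condition becomes 185 − 20q = 0, giving q = 185/20 = 9.25.

9.25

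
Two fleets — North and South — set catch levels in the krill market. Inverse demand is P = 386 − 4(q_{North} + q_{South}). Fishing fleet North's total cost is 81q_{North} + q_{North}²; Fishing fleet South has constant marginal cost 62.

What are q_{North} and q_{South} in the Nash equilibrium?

17.875, 31.5625

Fishing fleet North's profit: π = q_{North}(386 − 4(q_{North} + q_{South})) − 81q_{North} − q_{North}².
∂π/∂q_{North} = 305 − 10q_{North} − 4q_{South} = 0, so q_{North} = 30.5 − 0.4q_{South}.
For South: ∂π/∂q_{South} = 324 − 8q_{South} − 4q_{North} = 0 ⇒ q_{South} = 40.5 − 0.5q_{North}.
Plugging q_{South} into North's best response: q_{North} = 30.5 − 0.4(40.5 − 0.5q_{North}) ⇒ 0.8q_{North} = 14.3, so q_{North} = 17.875.
Then q_{South} = 40.5 − 0.5·17.875 = 31.5625.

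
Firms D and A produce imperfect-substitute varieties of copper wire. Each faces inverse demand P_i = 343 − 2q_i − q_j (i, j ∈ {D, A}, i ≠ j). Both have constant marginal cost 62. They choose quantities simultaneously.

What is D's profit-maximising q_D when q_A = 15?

66.5

Firm D's profit: π = q_D(343 − 2q_D − q_A) − 62q_D.
∂π/∂q_D = 281 − 4q_D − q_A = 0 ⇒ q_D = 70.25 − 0.25q_A.
At q_A = 15: q_D = 70.25 − 0.25·15 = 66.5.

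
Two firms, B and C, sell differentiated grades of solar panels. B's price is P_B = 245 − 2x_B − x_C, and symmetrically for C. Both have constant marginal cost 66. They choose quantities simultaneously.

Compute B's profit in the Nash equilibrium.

Firm B's profit: π = x_B(245 − 2x_B − x_C) − 66x_B.
∂π/∂x_B = 179 − 4x_B − x_C = 0 ⇒ x_B = 44.75 − 0.25x_C.
Setting x_B = x_C in the reaction function: x_B = 44.75 − 0.25x_B, so x_B = 44.75 / 1.25 = 35.8.
P_B = 245 − 2·35.8 − 35.8 = 137.6.
Profit = (137.6 − 66)·35.8 = 2563.28.

2563.28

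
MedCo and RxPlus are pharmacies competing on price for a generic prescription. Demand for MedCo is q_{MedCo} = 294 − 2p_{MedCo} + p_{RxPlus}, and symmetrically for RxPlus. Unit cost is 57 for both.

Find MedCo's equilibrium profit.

MedCo's profit: π = (p_{MedCo} − 57)(294 − 2p_{MedCo} + p_{RxPlus}).
∂π/∂p_{MedCo} = 408 − 4p_{MedCo} + p_{RxPlus} = 0 ⇒ p_{MedCo} = 102 + 0.25p_{RxPlus}.
Setting p_{MedCo} = p_{RxPlus} in the reaction function: p_{MedCo} = 102 + 0.25p_{MedCo}, so p_{MedCo} = 102 / 0.75 = 136.
q_{MedCo} = 294 − 2·136 + 136 = 158.
Profit = (136 − 57)·158 = 12482.

12482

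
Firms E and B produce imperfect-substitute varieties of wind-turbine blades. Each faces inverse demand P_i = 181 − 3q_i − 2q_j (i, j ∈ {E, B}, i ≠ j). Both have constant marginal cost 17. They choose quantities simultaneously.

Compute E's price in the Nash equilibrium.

Firm E's profit: π = q_E(181 − 3q_E − 2q_B) − 17q_E.
∂π/∂q_E = 164 − 6q_E − 2q_B = 0 ⇒ q_E = 82/3 − (1/3)q_B.
By symmetry q_B = q_E; substituting into the reaction function, (4/3)q_E = 82/3 and q_E = 20.5.
P_E = 181 − 3·20.5 − 2·20.5 = 78.5.

78.5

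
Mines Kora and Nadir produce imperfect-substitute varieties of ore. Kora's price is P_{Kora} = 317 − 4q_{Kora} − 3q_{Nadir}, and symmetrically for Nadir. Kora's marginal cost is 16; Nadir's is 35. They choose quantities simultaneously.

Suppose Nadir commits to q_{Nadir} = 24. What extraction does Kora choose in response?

Mine Kora's profit: π = q_{Kora}(317 − 4q_{Kora} − 3q_{Nadir}) − 16q_{Kora}.
∂π/∂q_{Kora} = 301 − 8q_{Kora} − 3q_{Nadir} = 0 ⇒ q_{Kora} = 37.625 − 0.375q_{Nadir}.
At q_{Nadir} = 24: q_{Kora} = 37.625 − 0.375·24 = 28.625.

28.625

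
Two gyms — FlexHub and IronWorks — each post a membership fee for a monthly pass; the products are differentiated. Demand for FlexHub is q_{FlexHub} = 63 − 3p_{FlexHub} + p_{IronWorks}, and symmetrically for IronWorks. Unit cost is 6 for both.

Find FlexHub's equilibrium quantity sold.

30.6

FlexHub's profit: π = (p_{FlexHub} − 6)(63 − 3p_{FlexHub} + p_{IronWorks}).
∂π/∂p_{FlexHub} = 81 − 6p_{FlexHub} + p_{IronWorks} = 0 ⇒ p_{FlexHub} = 13.5 + (1/6)p_{IronWorks}.
Setting p_{FlexHub} = p_{IronWorks} in the reaction function: p_{FlexHub} = 13.5 + (1/6)p_{FlexHub}, so p_{FlexHub} = 13.5 / (5/6) = 16.2.
q_{FlexHub} = 63 − 3·16.2 + 16.2 = 30.6.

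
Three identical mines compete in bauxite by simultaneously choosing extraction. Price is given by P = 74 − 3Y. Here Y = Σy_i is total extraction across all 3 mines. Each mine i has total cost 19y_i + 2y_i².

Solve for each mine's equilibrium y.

A representative mine's profit is π_i = y_i(74 − 3Y) − 19y_i − 2y_i², with Y = y_i + Σ_{j≠i} y_j.
First-order condition: 55 − 10y_i − 3Σ_{j≠i} y_j = 0.
Imposing symmetry (y_j = y for all j) turns Σ_{j≠i} y_j into 2y, so 55 = 16y and y = 3.4375.

3.4375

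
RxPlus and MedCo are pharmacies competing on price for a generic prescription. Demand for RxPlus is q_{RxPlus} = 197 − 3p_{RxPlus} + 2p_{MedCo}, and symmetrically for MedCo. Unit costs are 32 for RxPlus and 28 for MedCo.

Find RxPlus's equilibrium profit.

4920.75

RxPlus's profit: π = (p_{RxPlus} − 32)(197 − 3p_{RxPlus} + 2p_{MedCo}).
∂π/∂p_{RxPlus} = 293 − 6p_{RxPlus} + 2p_{MedCo} = 0 ⇒ p_{RxPlus} = 293/6 + (1/3)p_{MedCo}.
Similarly p_{MedCo} = 281/6 + (1/3)p_{RxPlus}.
Plugging p_{MedCo} into RxPlus's best response: p_{RxPlus} = 293/6 + (1/3)(281/6 + (1/3)p_{RxPlus}) ⇒ (8/9)p_{RxPlus} = 580/9, so p_{RxPlus} = 72.5.
Then p_{MedCo} = 281/6 + (1/3)·72.5 = 71.
q_{RxPlus} = 197 − 3·72.5 + 2·71 = 121.5.
Profit = (72.5 − 32)·121.5 = 4920.75.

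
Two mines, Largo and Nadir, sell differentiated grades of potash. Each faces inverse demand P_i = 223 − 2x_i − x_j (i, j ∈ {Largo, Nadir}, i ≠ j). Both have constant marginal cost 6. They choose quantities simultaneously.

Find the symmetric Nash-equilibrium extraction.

43.4

Mine Largo's profit: π = x_{Largo}(223 − 2x_{Largo} − x_{Nadir}) − 6x_{Largo}.
∂π/∂x_{Largo} = 217 − 4x_{Largo} − x_{Nadir} = 0 ⇒ x_{Largo} = 54.25 − 0.25x_{Nadir}.
Setting x_{Largo} = x_{Nadir} in the reaction function: x_{Largo} = 54.25 − 0.25x_{Largo}, so x_{Largo} = 54.25 / 1.25 = 43.4.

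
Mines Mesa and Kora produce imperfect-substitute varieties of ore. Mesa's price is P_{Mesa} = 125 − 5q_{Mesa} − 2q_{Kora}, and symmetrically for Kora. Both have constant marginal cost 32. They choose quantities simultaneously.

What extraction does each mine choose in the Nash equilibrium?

Mine Mesa's profit: π = q_{Mesa}(125 − 5q_{Mesa} − 2q_{Kora}) − 32q_{Mesa}.
∂π/∂q_{Mesa} = 93 − 10q_{Mesa} − 2q_{Kora} = 0 ⇒ q_{Mesa} = 9.3 − 0.2q_{Kora}.
Setting q_{Mesa} = q_{Kora} in the reaction function: q_{Mesa} = 9.3 − 0.2q_{Mesa}, so q_{Mesa} = 9.3 / 1.2 = 7.75.

7.75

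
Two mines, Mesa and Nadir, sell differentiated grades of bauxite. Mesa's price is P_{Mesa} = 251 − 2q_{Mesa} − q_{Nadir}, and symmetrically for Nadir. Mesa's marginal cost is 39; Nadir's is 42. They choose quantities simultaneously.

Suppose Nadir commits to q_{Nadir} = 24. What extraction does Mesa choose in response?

47

Mine Mesa's profit: π = q_{Mesa}(251 − 2q_{Mesa} − q_{Nadir}) − 39q_{Mesa}.
∂π/∂q_{Mesa} = 212 − 4q_{Mesa} − q_{Nadir} = 0 ⇒ q_{Mesa} = 53 − 0.25q_{Nadir}.
At q_{Nadir} = 24: q_{Mesa} = 53 − 0.25·24 = 47.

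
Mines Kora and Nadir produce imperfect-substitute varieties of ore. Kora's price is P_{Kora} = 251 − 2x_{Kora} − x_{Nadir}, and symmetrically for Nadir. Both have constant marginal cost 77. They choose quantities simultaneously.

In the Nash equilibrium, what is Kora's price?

146.6

Mine Kora's profit: π = x_{Kora}(251 − 2x_{Kora} − x_{Nadir}) − 77x_{Kora}.
∂π/∂x_{Kora} = 174 − 4x_{Kora} − x_{Nadir} = 0 ⇒ x_{Kora} = 43.5 − 0.25x_{Nadir}.
Setting x_{Kora} = x_{Nadir} in the reaction function: x_{Kora} = 43.5 − 0.25x_{Kora}, so x_{Kora} = 43.5 / 1.25 = 34.8.
P_{Kora} = 251 − 2·34.8 − 34.8 = 146.6.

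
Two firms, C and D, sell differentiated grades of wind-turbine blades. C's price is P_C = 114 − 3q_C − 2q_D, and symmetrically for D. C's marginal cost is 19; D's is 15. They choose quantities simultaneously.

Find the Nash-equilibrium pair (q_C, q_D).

11.625, 12.625

Firm C's profit: π = q_C(114 − 3q_C − 2q_D) − 19q_C.
∂π/∂q_C = 95 − 6q_C − 2q_D = 0 ⇒ q_C = 95/6 − (1/3)q_D.
Similarly q_D = 16.5 − (1/3)q_C.
Solving the two reaction functions simultaneously: (1 − (−1/3)(−1/3))q_C = 95/6 − (1/3)·16.5, so (8/9)q_C = 31/3 and q_C = 11.625.
Then q_D = 16.5 − (1/3)·11.625 = 12.625.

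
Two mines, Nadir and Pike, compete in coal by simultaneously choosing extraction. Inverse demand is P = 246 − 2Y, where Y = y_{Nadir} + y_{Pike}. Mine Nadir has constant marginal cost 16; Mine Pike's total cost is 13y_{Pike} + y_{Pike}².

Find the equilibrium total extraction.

69.3

Mine Nadir's profit: π = y_{Nadir}(246 − 2(y_{Nadir} + y_{Pike})) − 16y_{Nadir}.
∂π/∂y_{Nadir} = 230 − 4y_{Nadir} − 2y_{Pike} = 0, so y_{Nadir} = 57.5 − 0.5y_{Pike}.
For Pike: ∂π/∂y_{Pike} = 233 − 6y_{Pike} − 2y_{Nadir} = 0 ⇒ y_{Pike} = 233/6 − (1/3)y_{Nadir}.
Solving the two reaction functions simultaneously: (1 − (−0.5)(−1/3))y_{Nadir} = 57.5 − 0.5·(233/6), so (5/6)y_{Nadir} = 457/12 and y_{Nadir} = 45.7.
Then y_{Pike} = 233/6 − (1/3)·45.7 = 23.6.
Total extraction: 45.7 + 23.6 = 69.3.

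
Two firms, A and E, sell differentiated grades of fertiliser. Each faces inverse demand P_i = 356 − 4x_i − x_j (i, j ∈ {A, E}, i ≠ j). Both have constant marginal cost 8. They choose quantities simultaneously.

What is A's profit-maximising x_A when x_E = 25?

Firm A's profit: π = x_A(356 − 4x_A − x_E) − 8x_A.
∂π/∂x_A = 348 − 8x_A − x_E = 0 ⇒ x_A = 43.5 − 0.125x_E.
At x_E = 25: x_A = 43.5 − 0.125·25 = 40.375.

40.375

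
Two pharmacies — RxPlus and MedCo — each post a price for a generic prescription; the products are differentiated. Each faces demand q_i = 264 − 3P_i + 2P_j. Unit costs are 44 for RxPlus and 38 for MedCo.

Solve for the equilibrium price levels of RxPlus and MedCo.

RxPlus's profit: π = (P_{RxPlus} − 44)(264 − 3P_{RxPlus} + 2P_{MedCo}).
∂π/∂P_{RxPlus} = 396 − 6P_{RxPlus} + 2P_{MedCo} = 0 ⇒ P_{RxPlus} = 66 + (1/3)P_{MedCo}.
Similarly P_{MedCo} = 63 + (1/3)P_{RxPlus}.
Substituting the second reaction function into the first: P_{RxPlus} = 66 + (1/3)(63 + (1/3)P_{RxPlus}), which gives (8/9)P_{RxPlus} = 87 ⇒ P_{RxPlus} = 97.875.
Then P_{MedCo} = 63 + (1/3)·97.875 = 95.625.

97.875, 95.625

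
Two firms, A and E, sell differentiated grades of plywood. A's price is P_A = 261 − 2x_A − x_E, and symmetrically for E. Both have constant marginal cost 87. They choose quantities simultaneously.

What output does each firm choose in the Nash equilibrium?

Firm A's profit: π = x_A(261 − 2x_A − x_E) − 87x_A.
∂π/∂x_A = 174 − 4x_A − x_E = 0 ⇒ x_A = 43.5 − 0.25x_E.
By symmetry x_E = x_A; substituting into the reaction function, 1.25x_A = 43.5 and x_A = 34.8.

34.8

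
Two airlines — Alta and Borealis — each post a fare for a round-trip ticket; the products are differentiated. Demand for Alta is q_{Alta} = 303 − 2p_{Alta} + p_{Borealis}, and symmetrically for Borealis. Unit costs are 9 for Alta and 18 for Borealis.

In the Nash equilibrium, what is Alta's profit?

Alta's profit: π = (p_{Alta} − 9)(303 − 2p_{Alta} + p_{Borealis}).
∂π/∂p_{Alta} = 321 − 4p_{Alta} + p_{Borealis} = 0 ⇒ p_{Alta} = 80.25 + 0.25p_{Borealis}.
Similarly p_{Borealis} = 84.75 + 0.25p_{Alta}.
Plugging p_{Borealis} into Alta's best response: p_{Alta} = 80.25 + 0.25(84.75 + 0.25p_{Alta}) ⇒ 0.9375p_{Alta} = 101.4375, so p_{Alta} = 108.2.
Then p_{Borealis} = 84.75 + 0.25·108.2 = 111.8.
q_{Alta} = 303 − 2·108.2 + 111.8 = 198.4.
Profit = (108.2 − 9)·198.4 = 19681.28.

19681.28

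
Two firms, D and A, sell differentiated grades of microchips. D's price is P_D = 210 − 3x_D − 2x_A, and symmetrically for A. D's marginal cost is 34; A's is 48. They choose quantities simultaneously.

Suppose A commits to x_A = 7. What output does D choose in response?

27

Firm D's profit: π = x_D(210 − 3x_D − 2x_A) − 34x_D.
∂π/∂x_D = 176 − 6x_D − 2x_A = 0 ⇒ x_D = 88/3 − (1/3)x_A.
At x_A = 7: x_D = 88/3 − (1/3)·7 = 27.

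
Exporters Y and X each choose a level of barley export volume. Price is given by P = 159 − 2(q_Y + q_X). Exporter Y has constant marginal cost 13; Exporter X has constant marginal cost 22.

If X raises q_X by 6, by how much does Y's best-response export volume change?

Exporter Y's profit: π = q_Y(159 − 2(q_Y + q_X)) − 13q_Y.
∂π/∂q_Y = 146 − 4q_Y − 2q_X = 0, so q_Y = 36.5 − 0.5q_X.
The reaction-function slope is −0.5, so a 6-unit rise in q_X moves q_Y by −0.5 × 6 = −3. Y's best response falls — the actions are strategic substitutes.

-3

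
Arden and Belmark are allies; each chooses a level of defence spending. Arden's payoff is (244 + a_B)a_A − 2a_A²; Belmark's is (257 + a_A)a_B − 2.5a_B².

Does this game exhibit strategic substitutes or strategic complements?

Expanding Arden's payoff: 244a_A + a_Ba_A − 2a_A².
∂π/∂a_A = 244 + a_B − 4a_A = 0, so a_A = 61 + 0.25a_B.
The best-response slope da_A/da_B = 0.25 > 0: the reaction function is upward-sloping, so the choices are strategic complements.

strategic complements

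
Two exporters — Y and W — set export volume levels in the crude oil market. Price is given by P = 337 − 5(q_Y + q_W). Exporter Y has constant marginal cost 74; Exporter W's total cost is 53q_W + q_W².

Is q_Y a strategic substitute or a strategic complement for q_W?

Exporter Y's profit: π = q_Y(337 − 5(q_Y + q_W)) − 74q_Y.
∂π/∂q_Y = 263 − 10q_Y − 5q_W = 0, so q_Y = 26.3 − 0.5q_W.
The best-response slope dq_Y/dq_W = −0.5 < 0: the reaction function is downward-sloping, so the choices are strategic substitutes.

strategic substitutes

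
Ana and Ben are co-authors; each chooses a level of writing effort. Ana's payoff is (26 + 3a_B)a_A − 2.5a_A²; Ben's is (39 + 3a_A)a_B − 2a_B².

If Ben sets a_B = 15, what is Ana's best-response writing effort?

Expanding Ana's payoff: 26a_A + 3a_Ba_A − 2.5a_A².
∂π/∂a_A = 26 + 3a_B − 5a_A = 0, so a_A = 5.2 + 0.6a_B.
At a_B = 15: a_A = 5.2 + 0.6·15 = 14.2.

14.2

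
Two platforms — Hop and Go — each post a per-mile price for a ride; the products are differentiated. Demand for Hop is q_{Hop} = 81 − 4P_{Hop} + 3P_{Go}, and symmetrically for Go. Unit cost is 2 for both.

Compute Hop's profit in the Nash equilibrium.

998.56

Hop's profit: π = (P_{Hop} − 2)(81 − 4P_{Hop} + 3P_{Go}).
∂π/∂P_{Hop} = 89 − 8P_{Hop} + 3P_{Go} = 0 ⇒ P_{Hop} = 11.125 + 0.375P_{Go}.
The game is symmetric, so in equilibrium P_{Go} = P_{Hop}: the reaction function gives 0.625P_{Hop} = 11.125, hence P_{Hop} = 17.8.
q_{Hop} = 81 − 4·17.8 + 3·17.8 = 63.2.
Profit = (17.8 − 2)·63.2 = 998.56.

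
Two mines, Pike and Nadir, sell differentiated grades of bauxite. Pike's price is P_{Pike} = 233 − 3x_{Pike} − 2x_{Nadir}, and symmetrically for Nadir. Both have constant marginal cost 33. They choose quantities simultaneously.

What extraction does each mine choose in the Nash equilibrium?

25

Mine Pike's profit: π = x_{Pike}(233 − 3x_{Pike} − 2x_{Nadir}) − 33x_{Pike}.
∂π/∂x_{Pike} = 200 − 6x_{Pike} − 2x_{Nadir} = 0 ⇒ x_{Pike} = 100/3 − (1/3)x_{Nadir}.
By symmetry x_{Nadir} = x_{Pike}; substituting into the reaction function, (4/3)x_{Pike} = 100/3 and x_{Pike} = 25.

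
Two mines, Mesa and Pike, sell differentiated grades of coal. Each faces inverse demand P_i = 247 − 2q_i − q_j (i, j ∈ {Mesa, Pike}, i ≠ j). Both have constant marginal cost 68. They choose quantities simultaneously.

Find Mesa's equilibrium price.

139.6

Mine Mesa's profit: π = q_{Mesa}(247 − 2q_{Mesa} − q_{Pike}) − 68q_{Mesa}.
∂π/∂q_{Mesa} = 179 − 4q_{Mesa} − q_{Pike} = 0 ⇒ q_{Mesa} = 44.75 − 0.25q_{Pike}.
By symmetry q_{Pike} = q_{Mesa}; substituting into the reaction function, 1.25q_{Mesa} = 44.75 and q_{Mesa} = 35.8.
P_{Mesa} = 247 − 2·35.8 − 35.8 = 139.6.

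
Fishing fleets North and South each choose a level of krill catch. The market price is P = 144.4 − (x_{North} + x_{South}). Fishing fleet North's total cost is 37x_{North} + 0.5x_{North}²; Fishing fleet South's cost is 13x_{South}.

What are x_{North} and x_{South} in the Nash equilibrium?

Fishing fleet North's profit: π = x_{North}(144.4 − (x_{North} + x_{South})) − 37x_{North} − 0.5x_{North}².
∂π/∂x_{North} = 107.4 − 3x_{North} − x_{South} = 0, so x_{North} = 35.8 − (1/3)x_{South}.
For South: ∂π/∂x_{South} = 131.4 − 2x_{South} − x_{North} = 0 ⇒ x_{South} = 65.7 − 0.5x_{North}.
Substituting the second reaction function into the first: x_{North} = 35.8 − (1/3)(65.7 − 0.5x_{North}), which gives (5/6)x_{North} = 13.9 ⇒ x_{North} = 16.68.
Then x_{South} = 65.7 − 0.5·16.68 = 57.36.

16.68, 57.36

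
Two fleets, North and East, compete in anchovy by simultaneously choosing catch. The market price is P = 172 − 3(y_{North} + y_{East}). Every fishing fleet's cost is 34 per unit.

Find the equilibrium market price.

80

Fishing fleet North's profit: π = y_{North}(172 − 3(y_{North} + y_{East})) − 34y_{North}.
∂π/∂y_{North} = 138 − 6y_{North} − 3y_{East} = 0, so y_{North} = 23 − 0.5y_{East}.
Setting y_{North} = y_{East} in the reaction function: y_{North} = 23 − 0.5y_{North}, so y_{North} = 23 / 1.5 = 46/3.
Equilibrium price: P = 172 − 3·(92/3) = 80.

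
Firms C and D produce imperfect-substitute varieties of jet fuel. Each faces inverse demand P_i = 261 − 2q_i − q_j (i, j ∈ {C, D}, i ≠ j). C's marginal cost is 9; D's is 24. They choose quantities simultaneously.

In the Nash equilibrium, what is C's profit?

5283.92

Firm C's profit: π = q_C(261 − 2q_C − q_D) − 9q_C.
∂π/∂q_C = 252 − 4q_C − q_D = 0 ⇒ q_C = 63 − 0.25q_D.
Similarly q_D = 59.25 − 0.25q_C.
Solving the two reaction functions simultaneously: (1 − (−0.25)(−0.25))q_C = 63 − 0.25·59.25, so 0.9375q_C = 48.1875 and q_C = 51.4.
Then q_D = 59.25 − 0.25·51.4 = 46.4.
P_C = 261 − 2·51.4 − 46.4 = 111.8.
Profit = (111.8 − 9)·51.4 = 5283.92.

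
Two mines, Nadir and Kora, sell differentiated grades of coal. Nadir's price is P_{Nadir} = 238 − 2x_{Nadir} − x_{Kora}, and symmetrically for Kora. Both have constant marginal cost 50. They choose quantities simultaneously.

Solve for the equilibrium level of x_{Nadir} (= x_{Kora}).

37.6

Mine Nadir's profit: π = x_{Nadir}(238 − 2x_{Nadir} − x_{Kora}) − 50x_{Nadir}.
∂π/∂x_{Nadir} = 188 − 4x_{Nadir} − x_{Kora} = 0 ⇒ x_{Nadir} = 47 − 0.25x_{Kora}.
The game is symmetric, so in equilibrium x_{Kora} = x_{Nadir}: the reaction function gives 1.25x_{Nadir} = 47, hence x_{Nadir} = 37.6.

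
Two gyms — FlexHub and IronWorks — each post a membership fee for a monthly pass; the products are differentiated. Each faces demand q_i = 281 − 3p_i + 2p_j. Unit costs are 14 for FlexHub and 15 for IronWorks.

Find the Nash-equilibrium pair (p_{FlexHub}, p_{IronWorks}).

80.9375, 81.3125

FlexHub's profit: π = (p_{FlexHub} − 14)(281 − 3p_{FlexHub} + 2p_{IronWorks}).
∂π/∂p_{FlexHub} = 323 − 6p_{FlexHub} + 2p_{IronWorks} = 0 ⇒ p_{FlexHub} = 323/6 + (1/3)p_{IronWorks}.
Similarly p_{IronWorks} = 163/3 + (1/3)p_{FlexHub}.
Substituting the second reaction function into the first: p_{FlexHub} = 323/6 + (1/3)(163/3 + (1/3)p_{FlexHub}), which gives (8/9)p_{FlexHub} = 1295/18 ⇒ p_{FlexHub} = 80.9375.
Then p_{IronWorks} = 163/3 + (1/3)·80.9375 = 81.3125.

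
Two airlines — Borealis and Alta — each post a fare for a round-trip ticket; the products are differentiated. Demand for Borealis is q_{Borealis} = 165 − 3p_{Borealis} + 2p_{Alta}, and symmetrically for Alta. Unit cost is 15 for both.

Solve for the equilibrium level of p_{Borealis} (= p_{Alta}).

52.5

Borealis's profit: π = (p_{Borealis} − 15)(165 − 3p_{Borealis} + 2p_{Alta}).
∂π/∂p_{Borealis} = 210 − 6p_{Borealis} + 2p_{Alta} = 0 ⇒ p_{Borealis} = 35 + (1/3)p_{Alta}.
Setting p_{Borealis} = p_{Alta} in the reaction function: p_{Borealis} = 35 + (1/3)p_{Borealis}, so p_{Borealis} = 35 / (2/3) = 52.5.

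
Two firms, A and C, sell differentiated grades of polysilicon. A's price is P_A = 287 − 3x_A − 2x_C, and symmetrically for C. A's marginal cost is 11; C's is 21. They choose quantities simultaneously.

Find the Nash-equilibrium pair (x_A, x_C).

Firm A's profit: π = x_A(287 − 3x_A − 2x_C) − 11x_A.
∂π/∂x_A = 276 − 6x_A − 2x_C = 0 ⇒ x_A = 46 − (1/3)x_C.
Similarly x_C = 133/3 − (1/3)x_A.
Plugging x_C into A's best response: x_A = 46 − (1/3)(133/3 − (1/3)x_A) ⇒ (8/9)x_A = 281/9, so x_A = 35.125.
Then x_C = 133/3 − (1/3)·35.125 = 32.625.

35.125, 32.625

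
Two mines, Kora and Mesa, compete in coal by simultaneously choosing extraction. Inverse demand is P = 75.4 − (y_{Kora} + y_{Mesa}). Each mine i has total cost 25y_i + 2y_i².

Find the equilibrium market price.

61

Mine Kora's profit: π = y_{Kora}(75.4 − (y_{Kora} + y_{Mesa})) − 25y_{Kora} − 2y_{Kora}².
∂π/∂y_{Kora} = 50.4 − 6y_{Kora} − y_{Mesa} = 0, so y_{Kora} = 8.4 − (1/6)y_{Mesa}.
The game is symmetric, so in equilibrium y_{Mesa} = y_{Kora}: the reaction function gives (7/6)y_{Kora} = 8.4, hence y_{Kora} = 7.2.
Equilibrium price: P = 75.4 − 14.4 = 61.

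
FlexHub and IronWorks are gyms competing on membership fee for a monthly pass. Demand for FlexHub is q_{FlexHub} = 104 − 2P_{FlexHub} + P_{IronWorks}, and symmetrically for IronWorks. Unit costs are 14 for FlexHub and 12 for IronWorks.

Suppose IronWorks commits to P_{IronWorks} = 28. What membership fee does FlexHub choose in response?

FlexHub's profit: π = (P_{FlexHub} − 14)(104 − 2P_{FlexHub} + P_{IronWorks}).
∂π/∂P_{FlexHub} = 132 − 4P_{FlexHub} + P_{IronWorks} = 0 ⇒ P_{FlexHub} = 33 + 0.25P_{IronWorks}.
At P_{IronWorks} = 28: P_{FlexHub} = 33 + 0.25·28 = 40.

40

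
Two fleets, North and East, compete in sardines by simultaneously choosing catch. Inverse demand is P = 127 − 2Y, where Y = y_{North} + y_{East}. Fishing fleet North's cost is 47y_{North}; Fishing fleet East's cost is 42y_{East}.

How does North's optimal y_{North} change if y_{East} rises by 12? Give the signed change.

Fishing fleet North's profit: π = y_{North}(127 − 2(y_{North} + y_{East})) − 47y_{North}.
∂π/∂y_{North} = 80 − 4y_{North} − 2y_{East} = 0, so y_{North} = 20 − 0.5y_{East}.
The reaction-function slope is −0.5, so a 12-unit rise in y_{East} moves y_{North} by −0.5 × 12 = −6. North's best response falls — the actions are strategic substitutes.

-6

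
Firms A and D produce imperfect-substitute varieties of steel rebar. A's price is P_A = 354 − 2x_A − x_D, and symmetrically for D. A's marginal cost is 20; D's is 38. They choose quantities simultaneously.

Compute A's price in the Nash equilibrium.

156

Firm A's profit: π = x_A(354 − 2x_A − x_D) − 20x_A.
∂π/∂x_A = 334 − 4x_A − x_D = 0 ⇒ x_A = 83.5 − 0.25x_D.
Similarly x_D = 79 − 0.25x_A.
Substituting the second reaction function into the first: x_A = 83.5 − 0.25(79 − 0.25x_A), which gives 0.9375x_A = 63.75 ⇒ x_A = 68.
Then x_D = 79 − 0.25·68 = 62.
P_A = 354 − 2·68 − 62 = 156.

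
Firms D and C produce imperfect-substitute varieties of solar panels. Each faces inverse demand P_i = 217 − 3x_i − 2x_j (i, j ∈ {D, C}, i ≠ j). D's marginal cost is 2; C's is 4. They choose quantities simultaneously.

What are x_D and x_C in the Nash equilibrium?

27, 26.5

Firm D's profit: π = x_D(217 − 3x_D − 2x_C) − 2x_D.
∂π/∂x_D = 215 − 6x_D − 2x_C = 0 ⇒ x_D = 215/6 − (1/3)x_C.
Similarly x_C = 35.5 − (1/3)x_D.
Plugging x_C into D's best response: x_D = 215/6 − (1/3)(35.5 − (1/3)x_D) ⇒ (8/9)x_D = 24, so x_D = 27.
Then x_C = 35.5 − (1/3)·27 = 26.5.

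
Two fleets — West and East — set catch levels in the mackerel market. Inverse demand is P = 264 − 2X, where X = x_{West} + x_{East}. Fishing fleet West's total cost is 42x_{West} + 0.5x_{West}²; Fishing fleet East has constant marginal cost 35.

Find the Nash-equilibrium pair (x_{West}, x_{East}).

26.875, 43.8125

Fishing fleet West's profit: π = x_{West}(264 − 2(x_{West} + x_{East})) − 42x_{West} − 0.5x_{West}².
∂π/∂x_{West} = 222 − 5x_{West} − 2x_{East} = 0, so x_{West} = 44.4 − 0.4x_{East}.
For East: ∂π/∂x_{East} = 229 − 4x_{East} − 2x_{West} = 0 ⇒ x_{East} = 57.25 − 0.5x_{West}.
Substituting the second reaction function into the first: x_{West} = 44.4 − 0.4(57.25 − 0.5x_{West}), which gives 0.8x_{West} = 21.5 ⇒ x_{West} = 26.875.
Then x_{East} = 57.25 − 0.5·26.875 = 43.8125.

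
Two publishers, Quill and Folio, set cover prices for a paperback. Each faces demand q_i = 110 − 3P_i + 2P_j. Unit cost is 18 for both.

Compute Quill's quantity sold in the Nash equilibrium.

69

Quill's profit: π = (P_{Quill} − 18)(110 − 3P_{Quill} + 2P_{Folio}).
∂π/∂P_{Quill} = 164 − 6P_{Quill} + 2P_{Folio} = 0 ⇒ P_{Quill} = 82/3 + (1/3)P_{Folio}.
Setting P_{Quill} = P_{Folio} in the reaction function: P_{Quill} = 82/3 + (1/3)P_{Quill}, so P_{Quill} = (82/3) / (2/3) = 41.
q_{Quill} = 110 − 3·41 + 2·41 = 69.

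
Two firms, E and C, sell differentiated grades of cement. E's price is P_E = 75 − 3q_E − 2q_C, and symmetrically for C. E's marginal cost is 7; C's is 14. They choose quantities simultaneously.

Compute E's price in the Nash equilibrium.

Firm E's profit: π = q_E(75 − 3q_E − 2q_C) − 7q_E.
∂π/∂q_E = 68 − 6q_E − 2q_C = 0 ⇒ q_E = 34/3 − (1/3)q_C.
Similarly q_C = 61/6 − (1/3)q_E.
Plugging q_C into E's best response: q_E = 34/3 − (1/3)(61/6 − (1/3)q_E) ⇒ (8/9)q_E = 143/18, so q_E = 8.9375.
Then q_C = 61/6 − (1/3)·8.9375 = 7.1875.
P_E = 75 − 3·8.9375 − 2·7.1875 = 33.8125.

33.8125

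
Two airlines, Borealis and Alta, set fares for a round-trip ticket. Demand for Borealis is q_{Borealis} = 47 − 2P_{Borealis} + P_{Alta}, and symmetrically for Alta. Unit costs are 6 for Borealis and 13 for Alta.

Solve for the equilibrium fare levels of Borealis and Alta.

20.6, 23.4

Borealis's profit: π = (P_{Borealis} − 6)(47 − 2P_{Borealis} + P_{Alta}).
∂π/∂P_{Borealis} = 59 − 4P_{Borealis} + P_{Alta} = 0 ⇒ P_{Borealis} = 14.75 + 0.25P_{Alta}.
Similarly P_{Alta} = 18.25 + 0.25P_{Borealis}.
Plugging P_{Alta} into Borealis's best response: P_{Borealis} = 14.75 + 0.25(18.25 + 0.25P_{Borealis}) ⇒ 0.9375P_{Borealis} = 19.3125, so P_{Borealis} = 20.6.
Then P_{Alta} = 18.25 + 0.25·20.6 = 23.4.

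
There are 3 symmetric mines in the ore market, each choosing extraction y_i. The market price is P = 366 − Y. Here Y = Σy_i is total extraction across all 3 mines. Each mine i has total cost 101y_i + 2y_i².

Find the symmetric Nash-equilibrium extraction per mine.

33.125

A representative mine's profit is π_i = y_i(366 − Y) − 101y_i − 2y_i², with Y = y_i + Σ_{j≠i} y_j.
First-order condition: 265 − 6y_i − Σ_{j≠i} y_j = 0.
Imposing symmetry (y_j = y for all j) turns Σ_{j≠i} y_j into 2y, so 265 = 8y and y = 33.125.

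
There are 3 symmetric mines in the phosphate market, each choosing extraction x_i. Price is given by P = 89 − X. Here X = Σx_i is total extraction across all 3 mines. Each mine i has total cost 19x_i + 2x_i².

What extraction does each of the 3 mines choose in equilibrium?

8.75

A representative mine's profit is π_i = x_i(89 − X) − 19x_i − 2x_i², with X = x_i + Σ_{j≠i} x_j.
First-order condition: 70 − 6x_i − Σ_{j≠i} x_j = 0.
In a symmetric equilibrium every mine chooses the same x, so Σ_{j≠i} x_j = 2x. The condition becomes 70 − 8x = 0, giving x = 70/8 = 8.75.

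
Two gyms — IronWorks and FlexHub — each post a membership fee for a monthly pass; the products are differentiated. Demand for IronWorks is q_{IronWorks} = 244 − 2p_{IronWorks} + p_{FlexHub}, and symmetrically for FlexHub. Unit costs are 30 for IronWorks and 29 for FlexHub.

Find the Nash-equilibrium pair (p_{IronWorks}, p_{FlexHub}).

IronWorks's profit: π = (p_{IronWorks} − 30)(244 − 2p_{IronWorks} + p_{FlexHub}).
∂π/∂p_{IronWorks} = 304 − 4p_{IronWorks} + p_{FlexHub} = 0 ⇒ p_{IronWorks} = 76 + 0.25p_{FlexHub}.
Similarly p_{FlexHub} = 75.5 + 0.25p_{IronWorks}.
Solving the two reaction functions simultaneously: (1 − (0.25)(0.25))p_{IronWorks} = 76 + 0.25·75.5, so 0.9375p_{IronWorks} = 94.875 and p_{IronWorks} = 101.2.
Then p_{FlexHub} = 75.5 + 0.25·101.2 = 100.8.

101.2, 100.8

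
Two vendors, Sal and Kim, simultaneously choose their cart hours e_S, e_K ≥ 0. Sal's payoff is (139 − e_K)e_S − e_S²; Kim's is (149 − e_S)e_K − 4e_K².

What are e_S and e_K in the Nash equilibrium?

64.2, 10.6

Expanding Sal's payoff: 139e_S − e_Ke_S − e_S².
∂π/∂e_S = 139 − e_K − 2e_S = 0, so e_S = 69.5 − 0.5e_K.
Likewise for Kim: e_K = 18.625 − 0.125e_S.
Substituting the second reaction function into the first: e_S = 69.5 − 0.5(18.625 − 0.125e_S), which gives 0.9375e_S = 60.1875 ⇒ e_S = 64.2.
Then e_K = 18.625 − 0.125·64.2 = 10.6.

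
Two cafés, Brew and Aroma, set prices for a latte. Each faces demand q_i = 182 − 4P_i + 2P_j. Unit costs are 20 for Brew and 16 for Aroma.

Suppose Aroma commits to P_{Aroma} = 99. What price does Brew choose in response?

Brew's profit: π = (P_{Brew} − 20)(182 − 4P_{Brew} + 2P_{Aroma}).
∂π/∂P_{Brew} = 262 − 8P_{Brew} + 2P_{Aroma} = 0 ⇒ P_{Brew} = 32.75 + 0.25P_{Aroma}.
At P_{Aroma} = 99: P_{Brew} = 32.75 + 0.25·99 = 57.5.

57.5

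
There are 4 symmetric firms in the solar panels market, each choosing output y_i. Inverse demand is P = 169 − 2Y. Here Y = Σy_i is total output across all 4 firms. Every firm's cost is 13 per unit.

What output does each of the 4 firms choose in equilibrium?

A representative firm's profit is π_i = y_i(169 − 2Y) − 13y_i, with Y = y_i + Σ_{j≠i} y_j.
First-order condition: 156 − 4y_i − 2Σ_{j≠i} y_j = 0.
Imposing symmetry (y_j = y for all j) turns Σ_{j≠i} y_j into 3y, so 156 = 10y and y = 15.6.

15.6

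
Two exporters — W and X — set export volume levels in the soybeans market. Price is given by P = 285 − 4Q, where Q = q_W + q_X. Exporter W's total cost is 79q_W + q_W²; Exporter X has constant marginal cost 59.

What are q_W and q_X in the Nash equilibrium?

Exporter W's profit: π = q_W(285 − 4(q_W + q_X)) − 79q_W − q_W².
∂π/∂q_W = 206 − 10q_W − 4q_X = 0, so q_W = 20.6 − 0.4q_X.
For X: ∂π/∂q_X = 226 − 8q_X − 4q_W = 0 ⇒ q_X = 28.25 − 0.5q_W.
Plugging q_X into W's best response: q_W = 20.6 − 0.4(28.25 − 0.5q_W) ⇒ 0.8q_W = 9.3, so q_W = 11.625.
Then q_X = 28.25 − 0.5·11.625 = 22.4375.

11.625, 22.4375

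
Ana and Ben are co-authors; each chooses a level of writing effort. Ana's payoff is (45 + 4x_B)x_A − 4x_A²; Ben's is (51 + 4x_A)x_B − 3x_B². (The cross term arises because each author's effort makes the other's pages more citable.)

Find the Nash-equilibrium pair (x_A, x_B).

14.8125, 18.375

Expanding Ana's payoff: 45x_A + 4x_Bx_A − 4x_A².
∂π/∂x_A = 45 + 4x_B − 8x_A = 0, so x_A = 5.625 + 0.5x_B.
Likewise for Ben: x_B = 8.5 + (2/3)x_A.
Solving the two reaction functions simultaneously: (1 − (0.5)(2/3))x_A = 5.625 + 0.5·8.5, so (2/3)x_A = 9.875 and x_A = 14.8125.
Then x_B = 8.5 + (2/3)·14.8125 = 18.375.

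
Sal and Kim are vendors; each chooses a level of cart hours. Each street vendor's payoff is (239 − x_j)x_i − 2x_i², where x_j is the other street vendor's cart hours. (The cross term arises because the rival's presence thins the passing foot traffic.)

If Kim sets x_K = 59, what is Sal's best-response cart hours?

45

Sal's payoff is (239 − x_K)x_S − 2x_S².
∂π/∂x_S = 239 − x_K − 4x_S = 0, so x_S = 59.75 − 0.25x_K.
At x_K = 59: x_S = 59.75 − 0.25·59 = 45.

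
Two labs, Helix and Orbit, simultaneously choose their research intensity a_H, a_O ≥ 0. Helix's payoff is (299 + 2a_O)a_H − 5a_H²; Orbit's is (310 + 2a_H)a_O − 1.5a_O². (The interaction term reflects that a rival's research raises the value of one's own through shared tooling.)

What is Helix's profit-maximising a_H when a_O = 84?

Expanding Helix's payoff: 299a_H + 2a_Oa_H − 5a_H².
∂π/∂a_H = 299 + 2a_O − 10a_H = 0, so a_H = 29.9 + 0.2a_O.
At a_O = 84: a_H = 29.9 + 0.2·84 = 46.7.

46.7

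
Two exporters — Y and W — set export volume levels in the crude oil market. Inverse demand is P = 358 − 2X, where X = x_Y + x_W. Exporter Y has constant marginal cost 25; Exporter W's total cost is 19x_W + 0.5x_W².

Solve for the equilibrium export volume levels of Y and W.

61.6875, 43.125

Exporter Y's profit: π = x_Y(358 − 2(x_Y + x_W)) − 25x_Y.
∂π/∂x_Y = 333 − 4x_Y − 2x_W = 0, so x_Y = 83.25 − 0.5x_W.
For W: ∂π/∂x_W = 339 − 5x_W − 2x_Y = 0 ⇒ x_W = 67.8 − 0.4x_Y.
Solving the two reaction functions simultaneously: (1 − (−0.5)(−0.4))x_Y = 83.25 − 0.5·67.8, so 0.8x_Y = 49.35 and x_Y = 61.6875.
Then x_W = 67.8 − 0.4·61.6875 = 43.125.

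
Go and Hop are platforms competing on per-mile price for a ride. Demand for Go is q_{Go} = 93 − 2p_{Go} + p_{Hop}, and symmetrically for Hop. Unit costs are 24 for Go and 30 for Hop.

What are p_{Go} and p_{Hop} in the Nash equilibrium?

47.8, 50.2

Go's profit: π = (p_{Go} − 24)(93 − 2p_{Go} + p_{Hop}).
∂π/∂p_{Go} = 141 − 4p_{Go} + p_{Hop} = 0 ⇒ p_{Go} = 35.25 + 0.25p_{Hop}.
Similarly p_{Hop} = 38.25 + 0.25p_{Go}.
Substituting the second reaction function into the first: p_{Go} = 35.25 + 0.25(38.25 + 0.25p_{Go}), which gives 0.9375p_{Go} = 44.8125 ⇒ p_{Go} = 47.8.
Then p_{Hop} = 38.25 + 0.25·47.8 = 50.2.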